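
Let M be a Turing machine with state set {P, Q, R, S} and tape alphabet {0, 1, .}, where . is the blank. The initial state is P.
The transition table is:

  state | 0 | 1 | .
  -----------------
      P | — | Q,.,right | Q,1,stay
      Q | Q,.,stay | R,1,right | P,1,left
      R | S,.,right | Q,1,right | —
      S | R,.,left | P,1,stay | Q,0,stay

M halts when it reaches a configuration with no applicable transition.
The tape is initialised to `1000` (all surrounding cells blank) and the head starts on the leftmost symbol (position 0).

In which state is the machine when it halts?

state=P head=0 tape=[1]000...   (P,1)→(Q,.,right)
state=Q head=1 tape=.[0]00...   (Q,0)→(Q,.,stay)
state=Q head=1 tape=.[.]00...   (Q,.)→(P,1,left)
state=P head=0 tape=[.]100...   (P,.)→(Q,1,stay)
state=Q head=0 tape=[1]100...   (Q,1)→(R,1,right)
state=R head=1 tape=1[1]00...   (R,1)→(Q,1,right)
state=Q head=2 tape=11[0]0...   (Q,0)→(Q,.,stay)
state=Q head=2 tape=11[.]0...   (Q,.)→(P,1,left)
state=P head=1 tape=1[1]10...   (P,1)→(Q,.,right)
state=Q head=2 tape=1.[1]0...   (Q,1)→(R,1,right)
state=R head=3 tape=1.1[0]...   (R,0)→(S,.,right)
state=S head=4 tape=1.1.[.]..   (S,.)→(Q,0,stay)
state=Q head=4 tape=1.1.[0]..   (Q,0)→(Q,.,stay)
state=Q head=4 tape=1.1.[.]..   (Q,.)→(P,1,left)
state=P head=3 tape=1.1[.]1..   (P,.)→(Q,1,stay)
state=Q head=3 tape=1.1[1]1..   (Q,1)→(R,1,right)
state=R head=4 tape=1.11[1]..   (R,1)→(Q,1,right)
state=Q head=5 tape=1.111[.].   (Q,.)→(P,1,left)
state=P head=4 tape=1.11[1]1.   (P,1)→(Q,.,right)
state=Q head=5 tape=1.11.[1].   (Q,1)→(R,1,right)
state=R head=6 tape=1.11.1[.]
No transition is defined for (R, .); M halts in state R.

R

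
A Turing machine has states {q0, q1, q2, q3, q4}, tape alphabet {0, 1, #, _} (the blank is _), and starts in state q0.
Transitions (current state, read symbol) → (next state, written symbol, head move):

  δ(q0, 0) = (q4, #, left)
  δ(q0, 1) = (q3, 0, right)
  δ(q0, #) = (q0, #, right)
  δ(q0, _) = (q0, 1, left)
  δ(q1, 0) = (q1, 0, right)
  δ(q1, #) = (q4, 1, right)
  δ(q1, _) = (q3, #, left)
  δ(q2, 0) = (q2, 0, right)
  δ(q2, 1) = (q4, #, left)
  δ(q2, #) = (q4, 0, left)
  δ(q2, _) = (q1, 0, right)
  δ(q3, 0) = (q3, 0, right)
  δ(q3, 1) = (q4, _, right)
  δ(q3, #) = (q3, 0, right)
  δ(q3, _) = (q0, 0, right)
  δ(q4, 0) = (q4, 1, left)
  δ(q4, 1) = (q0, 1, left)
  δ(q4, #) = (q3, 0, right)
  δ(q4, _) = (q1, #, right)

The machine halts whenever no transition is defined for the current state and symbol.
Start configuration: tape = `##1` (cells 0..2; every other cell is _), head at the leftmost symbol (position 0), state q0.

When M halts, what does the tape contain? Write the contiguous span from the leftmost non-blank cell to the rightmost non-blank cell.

state=q0 head=0 tape=[#]#1______   (q0,#)→(q0,#,right)
state=q0 head=1 tape=#[#]1______   (q0,#)→(q0,#,right)
state=q0 head=2 tape=##[1]______   (q0,1)→(q3,0,right)
state=q3 head=3 tape=##0[_]_____   (q3,_)→(q0,0,right)
state=q0 head=4 tape=##00[_]____   (q0,_)→(q0,1,left)
state=q0 head=3 tape=##0[0]1____   (q0,0)→(q4,#,left)
state=q4 head=2 tape=##[0]#1____   (q4,0)→(q4,1,left)
state=q4 head=1 tape=#[#]1#1____   (q4,#)→(q3,0,right)
state=q3 head=2 tape=#0[1]#1____   (q3,1)→(q4,_,right)
state=q4 head=3 tape=#0_[#]1____   (q4,#)→(q3,0,right)
state=q3 head=4 tape=#0_0[1]____   (q3,1)→(q4,_,right)
state=q4 head=5 tape=#0_0_[_]___   (q4,_)→(q1,#,right)
state=q1 head=6 tape=#0_0_#[_]__   (q1,_)→(q3,#,left)
state=q3 head=5 tape=#0_0_[#]#__   (q3,#)→(q3,0,right)
state=q3 head=6 tape=#0_0_0[#]__   (q3,#)→(q3,0,right)
state=q3 head=7 tape=#0_0_00[_]_   (q3,_)→(q0,0,right)
state=q0 head=8 tape=#0_0_000[_]   (q0,_)→(q0,1,left)
state=q0 head=7 tape=#0_0_00[0]1   (q0,0)→(q4,#,left)
state=q4 head=6 tape=#0_0_0[0]#1   (q4,0)→(q4,1,left)
state=q4 head=5 tape=#0_0_[0]1#1   (q4,0)→(q4,1,left)
state=q4 head=4 tape=#0_0[_]11#1   (q4,_)→(q1,#,right)
state=q1 head=5 tape=#0_0#[1]1#1
The non-blank tape span at halt is #0_0#11#1.

#0_0#11#1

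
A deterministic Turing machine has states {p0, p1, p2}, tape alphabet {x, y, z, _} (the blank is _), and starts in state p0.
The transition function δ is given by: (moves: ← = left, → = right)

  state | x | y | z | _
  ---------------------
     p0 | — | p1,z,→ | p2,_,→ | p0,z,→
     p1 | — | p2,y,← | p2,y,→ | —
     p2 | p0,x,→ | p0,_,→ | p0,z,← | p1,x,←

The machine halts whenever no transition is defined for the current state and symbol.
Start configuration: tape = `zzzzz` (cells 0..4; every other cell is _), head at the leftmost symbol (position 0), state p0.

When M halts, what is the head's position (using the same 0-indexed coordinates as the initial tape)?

4

p0 | [z]zzzz_   read z → write _, move →, go to p2
p2 | _[z]zzz_   read z → write z, move ←, go to p0
p0 | [_]zzzz_   read _ → write z, move →, go to p0
p0 | z[z]zzz_   read z → write _, move →, go to p2
p2 | z_[z]zz_   read z → write z, move ←, go to p0
p0 | z[_]zzz_   read _ → write z, move →, go to p0
p0 | zz[z]zz_   read z → write _, move →, go to p2
p2 | zz_[z]z_   read z → write z, move ←, go to p0
p0 | zz[_]zz_   read _ → write z, move →, go to p0
p0 | zzz[z]z_   read z → write _, move →, go to p2
p2 | zzz_[z]_   read z → write z, move ←, go to p0
p0 | zzz[_]z_   read _ → write z, move →, go to p0
p0 | zzzz[z]_   read z → write _, move →, go to p2
p2 | zzzz_[_]   read _ → write x, move ←, go to p1
p1 | zzzz[_]x
At halt the head is at cell 4.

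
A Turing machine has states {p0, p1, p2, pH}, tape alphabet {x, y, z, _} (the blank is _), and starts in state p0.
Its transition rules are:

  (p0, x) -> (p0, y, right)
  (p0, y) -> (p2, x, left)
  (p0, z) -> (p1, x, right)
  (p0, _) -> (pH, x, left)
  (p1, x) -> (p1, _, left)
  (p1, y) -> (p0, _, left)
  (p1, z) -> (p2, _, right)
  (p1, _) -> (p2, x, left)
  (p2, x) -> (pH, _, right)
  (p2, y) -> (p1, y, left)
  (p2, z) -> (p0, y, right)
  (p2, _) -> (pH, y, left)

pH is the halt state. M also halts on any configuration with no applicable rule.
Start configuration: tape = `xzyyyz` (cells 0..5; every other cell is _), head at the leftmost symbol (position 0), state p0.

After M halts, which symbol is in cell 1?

state=p0 head=0 tape=[x]zyyyz   (p0,x)→(p0,y,right)
state=p0 head=1 tape=y[z]yyyz   (p0,z)→(p1,x,right)
state=p1 head=2 tape=yx[y]yyz   (p1,y)→(p0,_,left)
state=p0 head=1 tape=y[x]_yyz   (p0,x)→(p0,y,right)
state=p0 head=2 tape=yy[_]yyz   (p0,_)→(pH,x,left)
state=pH head=1 tape=y[y]xyyz
Cell 1 holds y when M halts.

y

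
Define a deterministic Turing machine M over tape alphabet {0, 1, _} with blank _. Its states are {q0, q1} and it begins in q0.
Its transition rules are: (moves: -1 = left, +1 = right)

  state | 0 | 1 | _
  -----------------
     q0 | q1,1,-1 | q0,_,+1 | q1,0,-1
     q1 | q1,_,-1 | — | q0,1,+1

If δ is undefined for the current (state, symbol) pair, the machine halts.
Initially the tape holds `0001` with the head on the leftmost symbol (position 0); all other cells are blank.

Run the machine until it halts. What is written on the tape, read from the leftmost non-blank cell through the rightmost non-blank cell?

111_11

state=q0 head=0 tape=_[0]001_   (q0,0)→(q1,1,-1)
state=q1 head=-1 tape=[_]1001_   (q1,_)→(q0,1,+1)
state=q0 head=0 tape=1[1]001_   (q0,1)→(q0,_,+1)
state=q0 head=1 tape=1_[0]01_   (q0,0)→(q1,1,-1)
state=q1 head=0 tape=1[_]101_   (q1,_)→(q0,1,+1)
state=q0 head=1 tape=11[1]01_   (q0,1)→(q0,_,+1)
state=q0 head=2 tape=11_[0]1_   (q0,0)→(q1,1,-1)
state=q1 head=1 tape=11[_]11_   (q1,_)→(q0,1,+1)
state=q0 head=2 tape=111[1]1_   (q0,1)→(q0,_,+1)
state=q0 head=3 tape=111_[1]_   (q0,1)→(q0,_,+1)
state=q0 head=4 tape=111__[_]   (q0,_)→(q1,0,-1)
state=q1 head=3 tape=111_[_]0   (q1,_)→(q0,1,+1)
state=q0 head=4 tape=111_1[0]   (q0,0)→(q1,1,-1)
state=q1 head=3 tape=111_[1]1
The non-blank tape span at halt is 111_11.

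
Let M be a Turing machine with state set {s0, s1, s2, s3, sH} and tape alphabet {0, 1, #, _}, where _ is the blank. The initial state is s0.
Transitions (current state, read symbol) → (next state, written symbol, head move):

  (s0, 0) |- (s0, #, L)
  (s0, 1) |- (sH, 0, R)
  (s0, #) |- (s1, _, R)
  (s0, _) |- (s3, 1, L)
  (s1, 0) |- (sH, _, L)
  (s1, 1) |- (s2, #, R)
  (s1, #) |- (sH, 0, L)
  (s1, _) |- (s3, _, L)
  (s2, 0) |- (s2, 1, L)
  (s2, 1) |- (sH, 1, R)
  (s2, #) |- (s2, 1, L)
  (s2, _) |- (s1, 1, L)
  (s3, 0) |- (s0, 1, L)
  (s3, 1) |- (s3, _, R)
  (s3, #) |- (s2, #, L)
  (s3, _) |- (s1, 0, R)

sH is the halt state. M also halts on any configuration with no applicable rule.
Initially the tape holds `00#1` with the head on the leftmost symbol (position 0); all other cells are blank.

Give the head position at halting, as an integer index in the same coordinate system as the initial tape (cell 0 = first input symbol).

-4

state=s0 head=0 tape=_______[0]0#1   (s0,0)→(s0,#,L)
state=s0 head=-1 tape=______[_]#0#1   (s0,_)→(s3,1,L)
state=s3 head=-2 tape=_____[_]1#0#1   (s3,_)→(s1,0,R)
state=s1 head=-1 tape=_____0[1]#0#1   (s1,1)→(s2,#,R)
state=s2 head=0 tape=_____0#[#]0#1   (s2,#)→(s2,1,L)
state=s2 head=-1 tape=_____0[#]10#1   (s2,#)→(s2,1,L)
state=s2 head=-2 tape=_____[0]110#1   (s2,0)→(s2,1,L)
state=s2 head=-3 tape=____[_]1110#1   (s2,_)→(s1,1,L)
state=s1 head=-4 tape=___[_]11110#1   (s1,_)→(s3,_,L)
state=s3 head=-5 tape=__[_]_11110#1   (s3,_)→(s1,0,R)
state=s1 head=-4 tape=__0[_]11110#1   (s1,_)→(s3,_,L)
state=s3 head=-5 tape=__[0]_11110#1   (s3,0)→(s0,1,L)
state=s0 head=-6 tape=_[_]1_11110#1   (s0,_)→(s3,1,L)
state=s3 head=-7 tape=[_]11_11110#1   (s3,_)→(s1,0,R)
state=s1 head=-6 tape=0[1]1_11110#1   (s1,1)→(s2,#,R)
state=s2 head=-5 tape=0#[1]_11110#1   (s2,1)→(sH,1,R)
state=sH head=-4 tape=0#1[_]11110#1
At halt the head is at cell -4.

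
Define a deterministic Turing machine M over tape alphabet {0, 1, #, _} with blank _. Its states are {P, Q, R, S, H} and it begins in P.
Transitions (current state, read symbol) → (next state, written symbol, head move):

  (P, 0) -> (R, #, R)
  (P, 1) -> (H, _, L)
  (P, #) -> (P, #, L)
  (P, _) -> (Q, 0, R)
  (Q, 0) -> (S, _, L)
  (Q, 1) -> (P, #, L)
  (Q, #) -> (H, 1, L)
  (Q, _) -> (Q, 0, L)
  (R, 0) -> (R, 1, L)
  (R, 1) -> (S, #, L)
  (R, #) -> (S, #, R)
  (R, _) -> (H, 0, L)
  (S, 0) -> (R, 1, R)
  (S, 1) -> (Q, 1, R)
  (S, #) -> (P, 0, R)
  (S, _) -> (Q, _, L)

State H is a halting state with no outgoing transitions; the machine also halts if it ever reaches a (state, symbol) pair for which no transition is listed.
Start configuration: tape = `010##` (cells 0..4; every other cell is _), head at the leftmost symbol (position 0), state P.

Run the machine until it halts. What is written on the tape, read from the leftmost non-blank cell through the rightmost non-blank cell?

##1#100

P | [0]10##__   read 0 → write #, move R, go to R
R | #[1]0##__   read 1 → write #, move L, go to S
S | [#]#0##__   read # → write 0, move R, go to P
P | 0[#]0##__   read # → write #, move L, go to P
P | [0]#0##__   read 0 → write #, move R, go to R
R | #[#]0##__   read # → write #, move R, go to S
S | ##[0]##__   read 0 → write 1, move R, go to R
R | ##1[#]#__   read # → write #, move R, go to S
S | ##1#[#]__   read # → write 0, move R, go to P
P | ##1#0[_]_   read _ → write 0, move R, go to Q
Q | ##1#00[_]   read _ → write 0, move L, go to Q
Q | ##1#0[0]0   read 0 → write _, move L, go to S
S | ##1#[0]_0   read 0 → write 1, move R, go to R
R | ##1#1[_]0   read _ → write 0, move L, go to H
H | ##1#[1]00
The non-blank tape span at halt is ##1#100.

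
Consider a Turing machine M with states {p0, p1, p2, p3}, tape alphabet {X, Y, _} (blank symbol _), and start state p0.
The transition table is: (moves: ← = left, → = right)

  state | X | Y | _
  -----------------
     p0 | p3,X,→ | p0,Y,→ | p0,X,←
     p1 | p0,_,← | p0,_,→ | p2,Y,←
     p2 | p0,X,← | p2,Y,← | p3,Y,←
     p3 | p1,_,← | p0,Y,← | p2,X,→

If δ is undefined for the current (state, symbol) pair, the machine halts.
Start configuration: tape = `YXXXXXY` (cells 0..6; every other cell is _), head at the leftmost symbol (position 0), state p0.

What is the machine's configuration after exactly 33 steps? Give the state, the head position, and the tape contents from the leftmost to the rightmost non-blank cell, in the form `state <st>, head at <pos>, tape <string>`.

state p2, head at 3, tape YXXYXXY

state=p0 head=0 tape=[Y]XXXXXY   (p0,Y)→(p0,Y,→)
state=p0 head=1 tape=Y[X]XXXXY   (p0,X)→(p3,X,→)
state=p3 head=2 tape=YX[X]XXXY   (p3,X)→(p1,_,←)
state=p1 head=1 tape=Y[X]_XXXY   (p1,X)→(p0,_,←)
state=p0 head=0 tape=[Y]__XXXY   (p0,Y)→(p0,Y,→)
state=p0 head=1 tape=Y[_]_XXXY   (p0,_)→(p0,X,←)
state=p0 head=0 tape=[Y]X_XXXY   (p0,Y)→(p0,Y,→)
state=p0 head=1 tape=Y[X]_XXXY   (p0,X)→(p3,X,→)
state=p3 head=2 tape=YX[_]XXXY   (p3,_)→(p2,X,→)
state=p2 head=3 tape=YXX[X]XXY   (p2,X)→(p0,X,←)
state=p0 head=2 tape=YX[X]XXXY   (p0,X)→(p3,X,→)
state=p3 head=3 tape=YXX[X]XXY   (p3,X)→(p1,_,←)
state=p1 head=2 tape=YX[X]_XXY   (p1,X)→(p0,_,←)
state=p0 head=1 tape=Y[X]__XXY   (p0,X)→(p3,X,→)
state=p3 head=2 tape=YX[_]_XXY   (p3,_)→(p2,X,→)
state=p2 head=3 tape=YXX[_]XXY   (p2,_)→(p3,Y,←)
state=p3 head=2 tape=YX[X]YXXY   (p3,X)→(p1,_,←)
state=p1 head=1 tape=Y[X]_YXXY   (p1,X)→(p0,_,←)
state=p0 head=0 tape=[Y]__YXXY   (p0,Y)→(p0,Y,→)
state=p0 head=1 tape=Y[_]_YXXY   (p0,_)→(p0,X,←)
state=p0 head=0 tape=[Y]X_YXXY   (p0,Y)→(p0,Y,→)
state=p0 head=1 tape=Y[X]_YXXY   (p0,X)→(p3,X,→)
state=p3 head=2 tape=YX[_]YXXY   (p3,_)→(p2,X,→)
state=p2 head=3 tape=YXX[Y]XXY   (p2,Y)→(p2,Y,←)
state=p2 head=2 tape=YX[X]YXXY   (p2,X)→(p0,X,←)
state=p0 head=1 tape=Y[X]XYXXY   (p0,X)→(p3,X,→)
state=p3 head=2 tape=YX[X]YXXY   (p3,X)→(p1,_,←)
state=p1 head=1 tape=Y[X]_YXXY   (p1,X)→(p0,_,←)
state=p0 head=0 tape=[Y]__YXXY   (p0,Y)→(p0,Y,→)
state=p0 head=1 tape=Y[_]_YXXY   (p0,_)→(p0,X,←)
state=p0 head=0 tape=[Y]X_YXXY   (p0,Y)→(p0,Y,→)
state=p0 head=1 tape=Y[X]_YXXY   (p0,X)→(p3,X,→)
state=p3 head=2 tape=YX[_]YXXY   (p3,_)→(p2,X,→)
state=p2 head=3 tape=YXX[Y]XXY
After 33 steps: state p2, head at 3, tape YXXYXXY.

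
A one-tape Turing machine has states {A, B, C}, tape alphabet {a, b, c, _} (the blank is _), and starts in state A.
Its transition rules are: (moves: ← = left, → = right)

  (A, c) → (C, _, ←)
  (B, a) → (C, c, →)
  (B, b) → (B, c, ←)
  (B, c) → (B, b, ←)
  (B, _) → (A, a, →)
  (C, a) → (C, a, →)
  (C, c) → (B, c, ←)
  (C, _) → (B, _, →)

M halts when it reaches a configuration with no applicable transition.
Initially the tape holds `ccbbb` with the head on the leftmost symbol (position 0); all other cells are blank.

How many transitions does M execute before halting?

22

A | _[c]cbbb__   read c → write _, move ←, go to C
C | [_]_cbbb__   read _ → write _, move →, go to B
B | _[_]cbbb__   read _ → write a, move →, go to A
A | _a[c]bbb__   read c → write _, move ←, go to C
C | _[a]_bbb__   read a → write a, move →, go to C
C | _a[_]bbb__   read _ → write _, move →, go to B
B | _a_[b]bb__   read b → write c, move ←, go to B
B | _a[_]cbb__   read _ → write a, move →, go to A
A | _aa[c]bb__   read c → write _, move ←, go to C
C | _a[a]_bb__   read a → write a, move →, go to C
C | _aa[_]bb__   read _ → write _, move →, go to B
B | _aa_[b]b__   read b → write c, move ←, go to B
B | _aa[_]cb__   read _ → write a, move →, go to A
A | _aaa[c]b__   read c → write _, move ←, go to C
C | _aa[a]_b__   read a → write a, move →, go to C
C | _aaa[_]b__   read _ → write _, move →, go to B
B | _aaa_[b]__   read b → write c, move ←, go to B
B | _aaa[_]c__   read _ → write a, move →, go to A
A | _aaaa[c]__   read c → write _, move ←, go to C
C | _aaa[a]___   read a → write a, move →, go to C
C | _aaaa[_]__   read _ → write _, move →, go to B
B | _aaaa_[_]_   read _ → write a, move →, go to A
A | _aaaa_a[_]
M halts after 22 transitions.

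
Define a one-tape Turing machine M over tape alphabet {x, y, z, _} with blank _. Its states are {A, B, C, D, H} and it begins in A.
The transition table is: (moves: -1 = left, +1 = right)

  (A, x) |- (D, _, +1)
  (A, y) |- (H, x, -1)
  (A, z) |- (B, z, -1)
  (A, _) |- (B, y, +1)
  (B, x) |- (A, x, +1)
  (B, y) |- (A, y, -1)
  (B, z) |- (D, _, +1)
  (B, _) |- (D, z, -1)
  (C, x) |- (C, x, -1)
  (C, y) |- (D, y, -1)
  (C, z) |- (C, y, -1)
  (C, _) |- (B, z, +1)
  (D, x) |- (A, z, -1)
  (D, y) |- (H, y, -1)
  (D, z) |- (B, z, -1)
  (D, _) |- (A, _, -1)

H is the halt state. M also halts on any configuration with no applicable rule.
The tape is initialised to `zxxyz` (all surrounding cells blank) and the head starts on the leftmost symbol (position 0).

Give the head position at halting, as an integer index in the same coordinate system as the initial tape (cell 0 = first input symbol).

-4

state=A head=0 tape=____[z]xxyz   (A,z)→(B,z,-1)
state=B head=-1 tape=___[_]zxxyz   (B,_)→(D,z,-1)
state=D head=-2 tape=__[_]zzxxyz   (D,_)→(A,_,-1)
state=A head=-3 tape=_[_]_zzxxyz   (A,_)→(B,y,+1)
state=B head=-2 tape=_y[_]zzxxyz   (B,_)→(D,z,-1)
state=D head=-3 tape=_[y]zzzxxyz   (D,y)→(H,y,-1)
state=H head=-4 tape=[_]yzzzxxyz
At halt the head is at cell -4.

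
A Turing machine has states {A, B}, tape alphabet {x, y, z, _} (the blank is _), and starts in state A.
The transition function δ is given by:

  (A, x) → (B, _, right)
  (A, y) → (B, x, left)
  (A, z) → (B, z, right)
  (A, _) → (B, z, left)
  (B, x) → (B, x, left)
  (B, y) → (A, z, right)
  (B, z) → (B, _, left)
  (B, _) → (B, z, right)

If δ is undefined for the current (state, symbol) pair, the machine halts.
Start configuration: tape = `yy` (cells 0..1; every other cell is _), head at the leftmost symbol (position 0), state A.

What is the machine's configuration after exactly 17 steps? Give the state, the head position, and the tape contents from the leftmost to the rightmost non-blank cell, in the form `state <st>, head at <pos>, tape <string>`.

state B, head at -3, tape z___xy

A | ____[y]y   read y → write x, move left, go to B
B | ___[_]xy   read _ → write z, move right, go to B
B | ___z[x]y   read x → write x, move left, go to B
B | ___[z]xy   read z → write _, move left, go to B
B | __[_]_xy   read _ → write z, move right, go to B
B | __z[_]xy   read _ → write z, move right, go to B
B | __zz[x]y   read x → write x, move left, go to B
B | __z[z]xy   read z → write _, move left, go to B
B | __[z]_xy   read z → write _, move left, go to B
B | _[_]__xy   read _ → write z, move right, go to B
B | _z[_]_xy   read _ → write z, move right, go to B
B | _zz[_]xy   read _ → write z, move right, go to B
B | _zzz[x]y   read x → write x, move left, go to B
B | _zz[z]xy   read z → write _, move left, go to B
B | _z[z]_xy   read z → write _, move left, go to B
B | _[z]__xy   read z → write _, move left, go to B
B | [_]___xy   read _ → write z, move right, go to B
B | z[_]__xy
After 17 steps: state B, head at -3, tape z___xy.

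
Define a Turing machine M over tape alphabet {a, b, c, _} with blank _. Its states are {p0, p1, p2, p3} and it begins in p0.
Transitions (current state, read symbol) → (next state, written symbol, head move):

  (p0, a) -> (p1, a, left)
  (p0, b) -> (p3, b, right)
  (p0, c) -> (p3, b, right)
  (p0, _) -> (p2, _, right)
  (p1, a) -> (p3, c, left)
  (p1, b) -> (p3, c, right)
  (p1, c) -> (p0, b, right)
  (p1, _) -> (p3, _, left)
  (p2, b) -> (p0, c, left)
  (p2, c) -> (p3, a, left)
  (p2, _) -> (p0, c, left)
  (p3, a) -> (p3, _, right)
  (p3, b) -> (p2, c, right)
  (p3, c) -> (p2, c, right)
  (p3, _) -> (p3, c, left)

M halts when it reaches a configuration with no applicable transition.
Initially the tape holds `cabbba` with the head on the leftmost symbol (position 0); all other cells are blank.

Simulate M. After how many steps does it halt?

9

p0 | [c]abbba   read c → write b, move right, go to p3
p3 | b[a]bbba   read a → write _, move right, go to p3
p3 | b_[b]bba   read b → write c, move right, go to p2
p2 | b_c[b]ba   read b → write c, move left, go to p0
p0 | b_[c]cba   read c → write b, move right, go to p3
p3 | b_b[c]ba   read c → write c, move right, go to p2
p2 | b_bc[b]a   read b → write c, move left, go to p0
p0 | b_b[c]ca   read c → write b, move right, go to p3
p3 | b_bb[c]a   read c → write c, move right, go to p2
p2 | b_bbc[a]
M halts after 9 transitions.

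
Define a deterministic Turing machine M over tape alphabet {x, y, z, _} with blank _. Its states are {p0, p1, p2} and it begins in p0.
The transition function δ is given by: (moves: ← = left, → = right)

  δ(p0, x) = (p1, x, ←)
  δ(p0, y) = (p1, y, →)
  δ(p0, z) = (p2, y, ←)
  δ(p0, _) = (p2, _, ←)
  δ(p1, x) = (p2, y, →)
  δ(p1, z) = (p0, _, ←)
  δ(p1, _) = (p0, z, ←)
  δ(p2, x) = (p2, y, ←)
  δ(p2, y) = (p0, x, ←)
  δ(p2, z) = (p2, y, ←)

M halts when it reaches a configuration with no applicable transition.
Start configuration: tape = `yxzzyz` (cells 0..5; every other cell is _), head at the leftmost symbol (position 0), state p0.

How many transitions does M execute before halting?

state=p0 head=0 tape=[y]xzzyz_   (p0,y)→(p1,y,→)
state=p1 head=1 tape=y[x]zzyz_   (p1,x)→(p2,y,→)
state=p2 head=2 tape=yy[z]zyz_   (p2,z)→(p2,y,←)
state=p2 head=1 tape=y[y]yzyz_   (p2,y)→(p0,x,←)
state=p0 head=0 tape=[y]xyzyz_   (p0,y)→(p1,y,→)
state=p1 head=1 tape=y[x]yzyz_   (p1,x)→(p2,y,→)
state=p2 head=2 tape=yy[y]zyz_   (p2,y)→(p0,x,←)
state=p0 head=1 tape=y[y]xzyz_   (p0,y)→(p1,y,→)
state=p1 head=2 tape=yy[x]zyz_   (p1,x)→(p2,y,→)
state=p2 head=3 tape=yyy[z]yz_   (p2,z)→(p2,y,←)
state=p2 head=2 tape=yy[y]yyz_   (p2,y)→(p0,x,←)
state=p0 head=1 tape=y[y]xyyz_   (p0,y)→(p1,y,→)
state=p1 head=2 tape=yy[x]yyz_   (p1,x)→(p2,y,→)
state=p2 head=3 tape=yyy[y]yz_   (p2,y)→(p0,x,←)
state=p0 head=2 tape=yy[y]xyz_   (p0,y)→(p1,y,→)
state=p1 head=3 tape=yyy[x]yz_   (p1,x)→(p2,y,→)
state=p2 head=4 tape=yyyy[y]z_   (p2,y)→(p0,x,←)
state=p0 head=3 tape=yyy[y]xz_   (p0,y)→(p1,y,→)
state=p1 head=4 tape=yyyy[x]z_   (p1,x)→(p2,y,→)
state=p2 head=5 tape=yyyyy[z]_   (p2,z)→(p2,y,←)
state=p2 head=4 tape=yyyy[y]y_   (p2,y)→(p0,x,←)
state=p0 head=3 tape=yyy[y]xy_   (p0,y)→(p1,y,→)
state=p1 head=4 tape=yyyy[x]y_   (p1,x)→(p2,y,→)
state=p2 head=5 tape=yyyyy[y]_   (p2,y)→(p0,x,←)
state=p0 head=4 tape=yyyy[y]x_   (p0,y)→(p1,y,→)
state=p1 head=5 tape=yyyyy[x]_   (p1,x)→(p2,y,→)
state=p2 head=6 tape=yyyyyy[_]
M halts after 26 transitions.

26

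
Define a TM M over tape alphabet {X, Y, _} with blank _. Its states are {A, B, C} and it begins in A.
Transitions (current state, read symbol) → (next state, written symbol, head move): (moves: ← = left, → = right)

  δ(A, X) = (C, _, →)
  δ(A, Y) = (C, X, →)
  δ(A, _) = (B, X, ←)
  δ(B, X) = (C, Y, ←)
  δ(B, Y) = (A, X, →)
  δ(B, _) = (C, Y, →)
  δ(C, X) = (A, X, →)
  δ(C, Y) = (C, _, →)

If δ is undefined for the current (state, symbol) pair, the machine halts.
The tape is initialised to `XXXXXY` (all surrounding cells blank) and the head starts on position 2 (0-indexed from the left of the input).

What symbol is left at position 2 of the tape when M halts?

state=A head=2 tape=XX[X]XXY_   (A,X)→(C,_,→)
state=C head=3 tape=XX_[X]XY_   (C,X)→(A,X,→)
state=A head=4 tape=XX_X[X]Y_   (A,X)→(C,_,→)
state=C head=5 tape=XX_X_[Y]_   (C,Y)→(C,_,→)
state=C head=6 tape=XX_X__[_]
Cell 2 holds _ when M halts.

_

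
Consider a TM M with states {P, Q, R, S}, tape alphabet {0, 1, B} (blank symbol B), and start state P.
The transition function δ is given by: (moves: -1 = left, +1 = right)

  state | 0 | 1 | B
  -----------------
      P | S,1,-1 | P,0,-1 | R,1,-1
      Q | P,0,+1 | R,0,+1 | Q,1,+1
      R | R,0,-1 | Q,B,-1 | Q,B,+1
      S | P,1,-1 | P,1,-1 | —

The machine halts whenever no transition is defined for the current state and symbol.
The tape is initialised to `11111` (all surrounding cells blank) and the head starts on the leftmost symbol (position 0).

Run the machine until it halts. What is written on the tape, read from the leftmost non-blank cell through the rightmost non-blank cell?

state=P head=0 tape=BBB[1]1111   (P,1)→(P,0,-1)
state=P head=-1 tape=BB[B]01111   (P,B)→(R,1,-1)
state=R head=-2 tape=B[B]101111   (R,B)→(Q,B,+1)
state=Q head=-1 tape=BB[1]01111   (Q,1)→(R,0,+1)
state=R head=0 tape=BB0[0]1111   (R,0)→(R,0,-1)
state=R head=-1 tape=BB[0]01111   (R,0)→(R,0,-1)
state=R head=-2 tape=B[B]001111   (R,B)→(Q,B,+1)
state=Q head=-1 tape=BB[0]01111   (Q,0)→(P,0,+1)
state=P head=0 tape=BB0[0]1111   (P,0)→(S,1,-1)
state=S head=-1 tape=BB[0]11111   (S,0)→(P,1,-1)
state=P head=-2 tape=B[B]111111   (P,B)→(R,1,-1)
state=R head=-3 tape=[B]1111111   (R,B)→(Q,B,+1)
state=Q head=-2 tape=B[1]111111   (Q,1)→(R,0,+1)
state=R head=-1 tape=B0[1]11111   (R,1)→(Q,B,-1)
state=Q head=-2 tape=B[0]B11111   (Q,0)→(P,0,+1)
state=P head=-1 tape=B0[B]11111   (P,B)→(R,1,-1)
state=R head=-2 tape=B[0]111111   (R,0)→(R,0,-1)
state=R head=-3 tape=[B]0111111   (R,B)→(Q,B,+1)
state=Q head=-2 tape=B[0]111111   (Q,0)→(P,0,+1)
state=P head=-1 tape=B0[1]11111   (P,1)→(P,0,-1)
state=P head=-2 tape=B[0]011111   (P,0)→(S,1,-1)
state=S head=-3 tape=[B]1011111
The non-blank tape span at halt is 1011111.

1011111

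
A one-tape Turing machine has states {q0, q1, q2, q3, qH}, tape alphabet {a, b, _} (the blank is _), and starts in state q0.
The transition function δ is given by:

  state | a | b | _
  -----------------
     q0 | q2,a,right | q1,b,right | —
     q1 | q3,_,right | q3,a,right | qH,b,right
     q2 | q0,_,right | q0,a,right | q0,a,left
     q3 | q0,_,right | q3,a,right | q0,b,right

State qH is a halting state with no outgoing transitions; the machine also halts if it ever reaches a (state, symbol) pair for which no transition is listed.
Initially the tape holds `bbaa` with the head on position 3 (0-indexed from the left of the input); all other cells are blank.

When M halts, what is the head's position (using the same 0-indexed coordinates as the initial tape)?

state=q0 head=3 tape=bba[a]__   (q0,a)→(q2,a,right)
state=q2 head=4 tape=bbaa[_]_   (q2,_)→(q0,a,left)
state=q0 head=3 tape=bba[a]a_   (q0,a)→(q2,a,right)
state=q2 head=4 tape=bbaa[a]_   (q2,a)→(q0,_,right)
state=q0 head=5 tape=bbaa_[_]
At halt the head is at cell 5.

5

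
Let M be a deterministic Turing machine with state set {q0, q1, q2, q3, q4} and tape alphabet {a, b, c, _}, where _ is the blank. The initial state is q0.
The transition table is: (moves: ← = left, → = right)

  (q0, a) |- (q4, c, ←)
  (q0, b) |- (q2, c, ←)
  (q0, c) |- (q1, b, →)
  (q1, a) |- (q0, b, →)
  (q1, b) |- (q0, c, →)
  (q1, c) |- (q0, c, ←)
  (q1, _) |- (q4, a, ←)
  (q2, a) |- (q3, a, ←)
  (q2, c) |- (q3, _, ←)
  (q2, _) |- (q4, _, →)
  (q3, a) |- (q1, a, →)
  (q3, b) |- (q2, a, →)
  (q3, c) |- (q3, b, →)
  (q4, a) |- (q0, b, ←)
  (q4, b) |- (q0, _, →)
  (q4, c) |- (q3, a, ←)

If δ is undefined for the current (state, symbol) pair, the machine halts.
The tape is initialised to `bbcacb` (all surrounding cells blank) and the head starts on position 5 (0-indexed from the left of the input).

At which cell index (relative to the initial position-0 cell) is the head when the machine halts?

3

q0 | bbcac[b]   read b → write c, move ←, go to q2
q2 | bbca[c]c   read c → write _, move ←, go to q3
q3 | bbc[a]_c   read a → write a, move →, go to q1
q1 | bbca[_]c   read _ → write a, move ←, go to q4
q4 | bbc[a]ac   read a → write b, move ←, go to q0
q0 | bb[c]bac   read c → write b, move →, go to q1
q1 | bbb[b]ac   read b → write c, move →, go to q0
q0 | bbbc[a]c   read a → write c, move ←, go to q4
q4 | bbb[c]cc   read c → write a, move ←, go to q3
q3 | bb[b]acc   read b → write a, move →, go to q2
q2 | bba[a]cc   read a → write a, move ←, go to q3
q3 | bb[a]acc   read a → write a, move →, go to q1
q1 | bba[a]cc   read a → write b, move →, go to q0
q0 | bbab[c]c   read c → write b, move →, go to q1
q1 | bbabb[c]   read c → write c, move ←, go to q0
q0 | bbab[b]c   read b → write c, move ←, go to q2
q2 | bba[b]cc
At halt the head is at cell 3.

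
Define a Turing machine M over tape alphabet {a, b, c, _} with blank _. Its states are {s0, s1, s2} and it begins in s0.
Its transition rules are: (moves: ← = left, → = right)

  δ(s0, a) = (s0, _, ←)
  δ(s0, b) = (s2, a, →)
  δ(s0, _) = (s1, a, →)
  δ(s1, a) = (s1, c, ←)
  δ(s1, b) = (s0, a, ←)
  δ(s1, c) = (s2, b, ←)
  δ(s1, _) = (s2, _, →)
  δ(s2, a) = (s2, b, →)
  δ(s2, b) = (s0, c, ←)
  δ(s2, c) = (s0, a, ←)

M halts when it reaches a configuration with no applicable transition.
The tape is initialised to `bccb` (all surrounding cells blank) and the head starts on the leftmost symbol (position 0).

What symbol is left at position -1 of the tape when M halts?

a

s0 | _[b]ccb   read b → write a, move →, go to s2
s2 | _a[c]cb   read c → write a, move ←, go to s0
s0 | _[a]acb   read a → write _, move ←, go to s0
s0 | [_]_acb   read _ → write a, move →, go to s1
s1 | a[_]acb   read _ → write _, move →, go to s2
s2 | a_[a]cb   read a → write b, move →, go to s2
s2 | a_b[c]b   read c → write a, move ←, go to s0
s0 | a_[b]ab   read b → write a, move →, go to s2
s2 | a_a[a]b   read a → write b, move →, go to s2
s2 | a_ab[b]   read b → write c, move ←, go to s0
s0 | a_a[b]c   read b → write a, move →, go to s2
s2 | a_aa[c]   read c → write a, move ←, go to s0
s0 | a_a[a]a   read a → write _, move ←, go to s0
s0 | a_[a]_a   read a → write _, move ←, go to s0
s0 | a[_]__a   read _ → write a, move →, go to s1
s1 | aa[_]_a   read _ → write _, move →, go to s2
s2 | aa_[_]a
Cell -1 holds a when M halts.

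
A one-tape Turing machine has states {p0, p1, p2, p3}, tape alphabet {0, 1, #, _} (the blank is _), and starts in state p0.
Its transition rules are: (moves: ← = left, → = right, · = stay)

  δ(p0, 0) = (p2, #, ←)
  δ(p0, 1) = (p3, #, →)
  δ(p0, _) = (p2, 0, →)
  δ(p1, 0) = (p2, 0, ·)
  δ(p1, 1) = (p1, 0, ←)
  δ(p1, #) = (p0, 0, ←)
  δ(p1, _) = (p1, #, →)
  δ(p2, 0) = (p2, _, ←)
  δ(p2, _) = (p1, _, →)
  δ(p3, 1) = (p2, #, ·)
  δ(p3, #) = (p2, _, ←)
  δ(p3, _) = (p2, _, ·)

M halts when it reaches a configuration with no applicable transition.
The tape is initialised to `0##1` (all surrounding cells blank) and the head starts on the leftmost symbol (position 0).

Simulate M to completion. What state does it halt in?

p0 | __[0]##1   read 0 → write #, move ←, go to p2
p2 | _[_]###1   read _ → write _, move →, go to p1
p1 | __[#]##1   read # → write 0, move ←, go to p0
p0 | _[_]0##1   read _ → write 0, move →, go to p2
p2 | _0[0]##1   read 0 → write _, move ←, go to p2
p2 | _[0]_##1   read 0 → write _, move ←, go to p2
p2 | [_]__##1   read _ → write _, move →, go to p1
p1 | _[_]_##1   read _ → write #, move →, go to p1
p1 | _#[_]##1   read _ → write #, move →, go to p1
p1 | _##[#]#1   read # → write 0, move ←, go to p0
p0 | _#[#]0#1
No transition is defined for (p0, #); M halts in state p0.

p0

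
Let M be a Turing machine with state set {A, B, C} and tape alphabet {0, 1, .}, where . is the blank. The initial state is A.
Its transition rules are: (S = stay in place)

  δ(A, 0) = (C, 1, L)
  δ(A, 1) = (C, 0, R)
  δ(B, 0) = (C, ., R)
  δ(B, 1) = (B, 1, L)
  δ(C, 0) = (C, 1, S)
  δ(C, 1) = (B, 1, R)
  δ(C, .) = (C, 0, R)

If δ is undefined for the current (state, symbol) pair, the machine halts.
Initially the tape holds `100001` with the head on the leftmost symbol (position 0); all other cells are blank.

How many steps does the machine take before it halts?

state=A head=0 tape=[1]00001.   (A,1)→(C,0,R)
state=C head=1 tape=0[0]0001.   (C,0)→(C,1,S)
state=C head=1 tape=0[1]0001.   (C,1)→(B,1,R)
state=B head=2 tape=01[0]001.   (B,0)→(C,.,R)
state=C head=3 tape=01.[0]01.   (C,0)→(C,1,S)
state=C head=3 tape=01.[1]01.   (C,1)→(B,1,R)
state=B head=4 tape=01.1[0]1.   (B,0)→(C,.,R)
state=C head=5 tape=01.1.[1].   (C,1)→(B,1,R)
state=B head=6 tape=01.1.1[.]
M halts after 8 transitions.

8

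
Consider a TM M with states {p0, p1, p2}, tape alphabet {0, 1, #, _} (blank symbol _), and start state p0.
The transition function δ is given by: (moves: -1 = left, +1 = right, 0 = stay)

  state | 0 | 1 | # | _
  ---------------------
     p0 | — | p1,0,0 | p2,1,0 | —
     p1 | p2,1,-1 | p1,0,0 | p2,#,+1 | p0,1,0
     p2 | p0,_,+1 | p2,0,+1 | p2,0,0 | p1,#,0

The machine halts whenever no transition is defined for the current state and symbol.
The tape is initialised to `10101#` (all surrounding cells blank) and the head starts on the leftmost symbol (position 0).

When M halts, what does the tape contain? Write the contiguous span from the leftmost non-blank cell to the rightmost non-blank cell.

p0 | _[1]0101#_   read 1 → write 0, move 0, go to p1
p1 | _[0]0101#_   read 0 → write 1, move -1, go to p2
p2 | [_]10101#_   read _ → write #, move 0, go to p1
p1 | [#]10101#_   read # → write #, move +1, go to p2
p2 | #[1]0101#_   read 1 → write 0, move +1, go to p2
p2 | #0[0]101#_   read 0 → write _, move +1, go to p0
p0 | #0_[1]01#_   read 1 → write 0, move 0, go to p1
p1 | #0_[0]01#_   read 0 → write 1, move -1, go to p2
p2 | #0[_]101#_   read _ → write #, move 0, go to p1
p1 | #0[#]101#_   read # → write #, move +1, go to p2
p2 | #0#[1]01#_   read 1 → write 0, move +1, go to p2
p2 | #0#0[0]1#_   read 0 → write _, move +1, go to p0
p0 | #0#0_[1]#_   read 1 → write 0, move 0, go to p1
p1 | #0#0_[0]#_   read 0 → write 1, move -1, go to p2
p2 | #0#0[_]1#_   read _ → write #, move 0, go to p1
p1 | #0#0[#]1#_   read # → write #, move +1, go to p2
p2 | #0#0#[1]#_   read 1 → write 0, move +1, go to p2
p2 | #0#0#0[#]_   read # → write 0, move 0, go to p2
p2 | #0#0#0[0]_   read 0 → write _, move +1, go to p0
p0 | #0#0#0_[_]
The non-blank tape span at halt is #0#0#0.

#0#0#0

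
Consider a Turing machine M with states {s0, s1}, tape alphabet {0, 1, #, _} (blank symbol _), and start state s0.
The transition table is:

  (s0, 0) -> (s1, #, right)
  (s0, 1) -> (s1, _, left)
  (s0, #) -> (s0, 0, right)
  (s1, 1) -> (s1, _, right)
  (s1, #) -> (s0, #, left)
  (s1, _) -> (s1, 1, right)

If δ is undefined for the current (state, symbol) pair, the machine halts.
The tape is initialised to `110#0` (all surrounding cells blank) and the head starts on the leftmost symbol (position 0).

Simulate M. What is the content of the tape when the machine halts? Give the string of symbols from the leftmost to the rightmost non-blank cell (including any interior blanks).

state=s0 head=0 tape=_[1]10#0   (s0,1)→(s1,_,left)
state=s1 head=-1 tape=[_]_10#0   (s1,_)→(s1,1,right)
state=s1 head=0 tape=1[_]10#0   (s1,_)→(s1,1,right)
state=s1 head=1 tape=11[1]0#0   (s1,1)→(s1,_,right)
state=s1 head=2 tape=11_[0]#0
The non-blank tape span at halt is 11_0#0.

11_0#0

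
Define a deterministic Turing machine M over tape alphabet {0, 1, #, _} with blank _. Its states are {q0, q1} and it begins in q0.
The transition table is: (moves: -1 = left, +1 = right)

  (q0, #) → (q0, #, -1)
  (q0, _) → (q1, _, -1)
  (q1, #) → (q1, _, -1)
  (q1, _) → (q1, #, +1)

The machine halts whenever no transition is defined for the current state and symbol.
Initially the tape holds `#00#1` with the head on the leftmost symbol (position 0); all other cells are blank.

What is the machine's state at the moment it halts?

q0 | ___[#]00#1   read # → write #, move -1, go to q0
q0 | __[_]#00#1   read _ → write _, move -1, go to q1
q1 | _[_]_#00#1   read _ → write #, move +1, go to q1
q1 | _#[_]#00#1   read _ → write #, move +1, go to q1
q1 | _##[#]00#1   read # → write _, move -1, go to q1
q1 | _#[#]_00#1   read # → write _, move -1, go to q1
q1 | _[#]__00#1   read # → write _, move -1, go to q1
q1 | [_]___00#1   read _ → write #, move +1, go to q1
q1 | #[_]__00#1   read _ → write #, move +1, go to q1
q1 | ##[_]_00#1   read _ → write #, move +1, go to q1
q1 | ###[_]00#1   read _ → write #, move +1, go to q1
q1 | ####[0]0#1
No transition is defined for (q1, 0); M halts in state q1.

q1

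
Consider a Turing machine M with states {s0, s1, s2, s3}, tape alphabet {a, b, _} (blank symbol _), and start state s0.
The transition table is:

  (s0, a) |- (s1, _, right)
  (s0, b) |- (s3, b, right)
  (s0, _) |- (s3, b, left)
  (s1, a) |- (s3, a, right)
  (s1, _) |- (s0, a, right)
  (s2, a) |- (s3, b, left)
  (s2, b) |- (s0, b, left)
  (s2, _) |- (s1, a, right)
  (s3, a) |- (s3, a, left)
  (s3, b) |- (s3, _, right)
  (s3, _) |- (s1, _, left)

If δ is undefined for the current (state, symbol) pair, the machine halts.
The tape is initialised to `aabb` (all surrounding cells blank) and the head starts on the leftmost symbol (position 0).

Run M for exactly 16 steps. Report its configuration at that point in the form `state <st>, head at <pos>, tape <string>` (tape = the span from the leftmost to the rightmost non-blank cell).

state s3, head at 2, tape a_ab

s0 | [a]abb_   read a → write _, move right, go to s1
s1 | _[a]bb_   read a → write a, move right, go to s3
s3 | _a[b]b_   read b → write _, move right, go to s3
s3 | _a_[b]_   read b → write _, move right, go to s3
s3 | _a__[_]   read _ → write _, move left, go to s1
s1 | _a_[_]_   read _ → write a, move right, go to s0
s0 | _a_a[_]   read _ → write b, move left, go to s3
s3 | _a_[a]b   read a → write a, move left, go to s3
s3 | _a[_]ab   read _ → write _, move left, go to s1
s1 | _[a]_ab   read a → write a, move right, go to s3
s3 | _a[_]ab   read _ → write _, move left, go to s1
s1 | _[a]_ab   read a → write a, move right, go to s3
s3 | _a[_]ab   read _ → write _, move left, go to s1
s1 | _[a]_ab   read a → write a, move right, go to s3
s3 | _a[_]ab   read _ → write _, move left, go to s1
s1 | _[a]_ab   read a → write a, move right, go to s3
s3 | _a[_]ab
After 16 steps: state s3, head at 2, tape a_ab.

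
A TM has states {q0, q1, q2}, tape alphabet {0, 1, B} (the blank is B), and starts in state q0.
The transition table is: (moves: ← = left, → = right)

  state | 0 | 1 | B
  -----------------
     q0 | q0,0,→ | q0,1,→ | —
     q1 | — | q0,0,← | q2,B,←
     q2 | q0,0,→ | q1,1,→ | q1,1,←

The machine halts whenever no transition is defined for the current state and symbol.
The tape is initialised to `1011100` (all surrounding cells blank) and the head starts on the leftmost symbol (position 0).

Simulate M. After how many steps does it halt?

7

state=q0 head=0 tape=[1]011100B   (q0,1)→(q0,1,→)
state=q0 head=1 tape=1[0]11100B   (q0,0)→(q0,0,→)
state=q0 head=2 tape=10[1]1100B   (q0,1)→(q0,1,→)
state=q0 head=3 tape=101[1]100B   (q0,1)→(q0,1,→)
state=q0 head=4 tape=1011[1]00B   (q0,1)→(q0,1,→)
state=q0 head=5 tape=10111[0]0B   (q0,0)→(q0,0,→)
state=q0 head=6 tape=101110[0]B   (q0,0)→(q0,0,→)
state=q0 head=7 tape=1011100[B]
M halts after 7 transitions.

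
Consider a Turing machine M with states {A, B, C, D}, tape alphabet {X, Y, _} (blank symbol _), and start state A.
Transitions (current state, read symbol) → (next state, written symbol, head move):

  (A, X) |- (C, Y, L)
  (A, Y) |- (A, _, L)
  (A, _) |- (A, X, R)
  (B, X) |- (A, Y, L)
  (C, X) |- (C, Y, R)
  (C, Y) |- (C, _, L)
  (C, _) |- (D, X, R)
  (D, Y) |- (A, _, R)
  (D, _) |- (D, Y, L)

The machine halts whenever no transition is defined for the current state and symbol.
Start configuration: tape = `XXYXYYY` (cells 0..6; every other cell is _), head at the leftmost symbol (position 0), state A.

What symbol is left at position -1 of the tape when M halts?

A | _[X]XYXYYY   read X → write Y, move L, go to C
C | [_]YXYXYYY   read _ → write X, move R, go to D
D | X[Y]XYXYYY   read Y → write _, move R, go to A
A | X_[X]YXYYY   read X → write Y, move L, go to C
C | X[_]YYXYYY   read _ → write X, move R, go to D
D | XX[Y]YXYYY   read Y → write _, move R, go to A
A | XX_[Y]XYYY   read Y → write _, move L, go to A
A | XX[_]_XYYY   read _ → write X, move R, go to A
A | XXX[_]XYYY   read _ → write X, move R, go to A
A | XXXX[X]YYY   read X → write Y, move L, go to C
C | XXX[X]YYYY   read X → write Y, move R, go to C
C | XXXY[Y]YYY   read Y → write _, move L, go to C
C | XXX[Y]_YYY   read Y → write _, move L, go to C
C | XX[X]__YYY   read X → write Y, move R, go to C
C | XXY[_]_YYY   read _ → write X, move R, go to D
D | XXYX[_]YYY   read _ → write Y, move L, go to D
D | XXY[X]YYYY
Cell -1 holds X when M halts.

X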